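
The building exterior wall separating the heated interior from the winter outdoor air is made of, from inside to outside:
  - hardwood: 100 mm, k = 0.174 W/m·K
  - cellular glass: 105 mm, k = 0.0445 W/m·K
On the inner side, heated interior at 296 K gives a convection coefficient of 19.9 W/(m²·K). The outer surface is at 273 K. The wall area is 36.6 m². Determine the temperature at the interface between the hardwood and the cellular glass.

Series thermal resistances:
R_inner film = 1/(h_i·A) = 1/(19.9×36.6) = 0.001373 K/W
R_hardwood = L/(kA) = 0.1/(0.174×36.6) = 0.0157 K/W
R_cellular glass = L/(kA) = 0.105/(0.0445×36.6) = 0.06447 K/W
R_total = 0.08154 K/W;  Q = ΔT/R_total = 23/0.08154 = 282.1 W
T_interface = T_inner − Q·ΣR(inner→interface) = 296 − 282×0.01708

T ≈ 291 K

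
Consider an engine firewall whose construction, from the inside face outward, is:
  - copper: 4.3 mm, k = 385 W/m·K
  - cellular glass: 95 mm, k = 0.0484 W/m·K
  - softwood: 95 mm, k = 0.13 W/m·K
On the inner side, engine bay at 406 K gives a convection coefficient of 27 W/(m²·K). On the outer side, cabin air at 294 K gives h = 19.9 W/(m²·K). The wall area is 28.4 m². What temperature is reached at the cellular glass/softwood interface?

T ≈ 325 K

Model the wall as resistances in series:
R_inner film = 1/(h_i·A) = 1/(27×28.4) = 0.001304 K/W
R_copper = L/(kA) = 0.0043/(385×28.4) = 3.933×10^-7 K/W
R_cellular glass = L/(kA) = 0.095/(0.0484×28.4) = 0.06911 K/W
R_softwood = L/(kA) = 0.095/(0.13×28.4) = 0.02573 K/W
R_outer film = 1/(h_o·A) = 1/(19.9×28.4) = 0.001769 K/W
R_total = 0.09792 K/W;  Q = ΔT/R_total = 112/0.09792 = 1144 W
T_interface = T_inner − Q·ΣR(inner→interface) = 406 − 1140×0.07042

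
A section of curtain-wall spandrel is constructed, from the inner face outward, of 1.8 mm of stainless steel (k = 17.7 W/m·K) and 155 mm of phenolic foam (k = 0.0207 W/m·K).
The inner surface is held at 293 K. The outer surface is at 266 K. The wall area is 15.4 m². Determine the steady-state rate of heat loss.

Treating each layer as a thermal resistance in series:
R_stainless steel = L/(kA) = 0.0018/(17.7×15.4) = 6.604×10^-6 K/W
R_phenolic foam = L/(kA) = 0.155/(0.0207×15.4) = 0.4862 K/W
R_total = 0.4862 K/W
Q = ΔT / R_total = 27 / 0.4862

Q ≈ 55.5 W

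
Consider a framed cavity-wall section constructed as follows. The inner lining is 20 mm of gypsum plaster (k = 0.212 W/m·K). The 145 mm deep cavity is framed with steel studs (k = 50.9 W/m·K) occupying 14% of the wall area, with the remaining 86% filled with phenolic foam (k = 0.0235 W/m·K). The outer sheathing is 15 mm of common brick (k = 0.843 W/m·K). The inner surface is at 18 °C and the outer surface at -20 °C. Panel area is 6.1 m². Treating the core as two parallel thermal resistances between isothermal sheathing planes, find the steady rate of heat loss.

Sheathing layers in series; stud and cavity paths in parallel between them.
R_inner = 0.02/(0.212×6.1) = 0.01547 K/W
R_stud  = 0.145/(50.9×0.14×6.1) = 0.003336 K/W
R_cav   = 0.145/(0.0235×0.86×6.1) = 1.176 K/W
1/R_core = 1/R_stud + 1/R_cav → R_core = 0.003326 K/W
R_outer = 0.015/(0.843×6.1) = 0.002917 K/W
R_total = 0.02171 K/W
Q = ΔT/R_total = 38/0.02171

Q ≈ 1750 W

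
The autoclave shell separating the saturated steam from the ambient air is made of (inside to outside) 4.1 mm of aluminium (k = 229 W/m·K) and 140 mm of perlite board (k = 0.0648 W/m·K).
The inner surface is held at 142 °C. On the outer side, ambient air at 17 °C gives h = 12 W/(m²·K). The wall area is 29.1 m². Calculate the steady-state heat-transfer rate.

Q ≈ 1620 W

Series thermal resistances:
R_aluminium = L/(kA) = 0.0041/(229×29.1) = 6.153×10^-7 K/W
R_perlite board = L/(kA) = 0.14/(0.0648×29.1) = 0.07424 K/W
R_outer film = 1/(h_o·A) = 1/(12×29.1) = 0.002864 K/W
R_total = 0.07711 K/W
Q = ΔT / R_total = 125 / 0.07711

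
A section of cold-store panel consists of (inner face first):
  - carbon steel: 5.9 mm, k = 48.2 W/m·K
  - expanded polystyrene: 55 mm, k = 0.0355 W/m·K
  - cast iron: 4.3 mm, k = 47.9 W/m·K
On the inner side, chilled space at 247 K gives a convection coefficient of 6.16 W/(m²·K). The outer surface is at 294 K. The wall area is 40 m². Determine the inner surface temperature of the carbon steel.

Model the wall as resistances in series:
R_inner film = 1/(h_i·A) = 1/(6.16×40) = 0.004058 K/W
R_carbon steel = L/(kA) = 0.0059/(48.2×40) = 3.06×10^-6 K/W
R_expanded polystyrene = L/(kA) = 0.055/(0.0355×40) = 0.03873 K/W
R_cast iron = L/(kA) = 0.0043/(47.9×40) = 2.244×10^-6 K/W
R_total = 0.0428 K/W;  Q = ΔT/R_total = 47/0.0428 = 1098 W
T_interface = T_inner + Q·ΣR(inner→interface) = 247 + 1100×0.004058

T ≈ 251 K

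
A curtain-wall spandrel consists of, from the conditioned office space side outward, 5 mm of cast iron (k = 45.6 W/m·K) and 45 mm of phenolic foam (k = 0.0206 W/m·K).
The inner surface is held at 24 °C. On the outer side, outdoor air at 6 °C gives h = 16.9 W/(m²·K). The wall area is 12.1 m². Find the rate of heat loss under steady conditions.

Q ≈ 97.1 W

Treating each layer as a thermal resistance in series:
R_cast iron = L/(kA) = 0.005/(45.6×12.1) = 9.062×10^-6 K/W
R_phenolic foam = L/(kA) = 0.045/(0.0206×12.1) = 0.1805 K/W
R_outer film = 1/(h_o·A) = 1/(16.9×12.1) = 0.00489 K/W
R_total = 0.1854 K/W
Q = ΔT / R_total = 18 / 0.1854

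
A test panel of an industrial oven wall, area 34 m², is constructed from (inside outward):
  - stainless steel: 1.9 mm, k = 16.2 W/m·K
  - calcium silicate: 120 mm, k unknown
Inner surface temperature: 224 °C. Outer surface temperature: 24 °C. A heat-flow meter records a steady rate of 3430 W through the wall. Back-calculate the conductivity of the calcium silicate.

k ≈ 0.0605 W/(m·K)

Thermal resistances in series:
R_stainless steel = L/(kA) = 0.0019/(16.2×34) = 3.45×10^-6 K/W
Sum of known resistances R_other = 3.45×10^-6 K/W
Total R = ΔT/Q = 200/3430 = 0.05831 K/W
R_calcium silicate = R_total − R_other = 0.05831 K/W
k = L/(R·A) = 0.12/(0.05831×34)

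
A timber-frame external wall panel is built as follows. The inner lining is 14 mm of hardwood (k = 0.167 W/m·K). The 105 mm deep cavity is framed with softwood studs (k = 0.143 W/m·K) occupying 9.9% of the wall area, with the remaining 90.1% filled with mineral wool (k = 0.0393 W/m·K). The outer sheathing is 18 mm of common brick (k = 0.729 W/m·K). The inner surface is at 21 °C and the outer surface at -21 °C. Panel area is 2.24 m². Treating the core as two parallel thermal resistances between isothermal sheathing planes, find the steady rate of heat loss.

Q ≈ 42.2 W

Sheathing layers in series; stud and cavity paths in parallel between them.
R_inner = 0.014/(0.167×2.24) = 0.03743 K/W
R_stud  = 0.105/(0.143×0.099×2.24) = 3.311 K/W
R_cav   = 0.105/(0.0393×0.901×2.24) = 1.324 K/W
1/R_core = 1/R_stud + 1/R_cav → R_core = 0.9457 K/W
R_outer = 0.018/(0.729×2.24) = 0.01102 K/W
R_total = 0.9942 K/W
Q = ΔT/R_total = 42/0.9942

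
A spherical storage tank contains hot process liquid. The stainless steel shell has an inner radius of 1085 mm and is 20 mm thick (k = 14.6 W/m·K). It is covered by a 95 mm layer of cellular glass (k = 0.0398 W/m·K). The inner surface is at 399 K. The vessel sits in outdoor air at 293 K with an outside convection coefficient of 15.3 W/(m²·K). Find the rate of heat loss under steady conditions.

Spherical conduction: R = (1/r_in − 1/r_out)/(4πk) per layer; series-sum.
R_stainless steel shell = (1/1.085 − 1/1.105)/(4π×14.6) = 9.092×10^-5 K/W
R_cellular glass = (1/1.105 − 1/1.2)/(4π×0.0398) = 0.1432 K/W
R_outer film = 1/(h·4πr_o²) = 1/(15.3×4π×1.2²) = 0.003612 K/W
R_total = 0.147 K/W
Q = ΔT/R_total = 106/0.147

Q ≈ 721 W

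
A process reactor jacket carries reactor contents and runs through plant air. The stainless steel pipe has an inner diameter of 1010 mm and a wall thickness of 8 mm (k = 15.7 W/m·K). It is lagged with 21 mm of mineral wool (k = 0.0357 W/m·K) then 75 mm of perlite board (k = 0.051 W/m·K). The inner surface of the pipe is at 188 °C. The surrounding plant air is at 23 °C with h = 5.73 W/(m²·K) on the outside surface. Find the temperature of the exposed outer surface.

T ≈ 34.9 °C

Per-layer cylindrical resistances, series-summed:
R_stainless steel pipe wall = ln(513/505)/(2π×15.7×1) = 1.593×10^-4 K/W
R_mineral wool = ln(534/513)/(2π×0.0357×1) = 0.1789 K/W
R_perlite board = ln(609/534)/(2π×0.051×1) = 0.4101 K/W
R_outer film = 1/(h_o·2πr_oL) = 1/(5.73×2π×0.609×1) = 0.04561 K/W
R_total = 0.6348 K/W
Q = ΔT/R_total = 165/0.6348
Q = 260 W/m
T_interface = T_inner − Q·ΣR(inner→interface) = 188 − 260×0.5891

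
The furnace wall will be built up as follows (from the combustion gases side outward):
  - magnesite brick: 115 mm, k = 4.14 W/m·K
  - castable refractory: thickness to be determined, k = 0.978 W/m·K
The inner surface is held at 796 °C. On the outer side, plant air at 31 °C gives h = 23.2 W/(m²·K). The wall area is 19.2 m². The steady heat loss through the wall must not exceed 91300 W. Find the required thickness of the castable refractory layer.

Using the resistance-network approach (series):
R_magnesite brick = L/(kA) = 0.115/(4.14×19.2) = 0.001447 K/W
R_outer film = 1/(h_o·A) = 1/(23.2×19.2) = 0.002245 K/W
Sum of the known resistances R_other = 0.003692 K/W
Required total resistance R_tot = ΔT/Q_allow = 765/91300 = 0.008379 K/W
R_castable refractory = R_tot − R_other = 0.004687 K/W
L = R·k·A = 0.004687×0.978×19.2

L ≈ 88 mm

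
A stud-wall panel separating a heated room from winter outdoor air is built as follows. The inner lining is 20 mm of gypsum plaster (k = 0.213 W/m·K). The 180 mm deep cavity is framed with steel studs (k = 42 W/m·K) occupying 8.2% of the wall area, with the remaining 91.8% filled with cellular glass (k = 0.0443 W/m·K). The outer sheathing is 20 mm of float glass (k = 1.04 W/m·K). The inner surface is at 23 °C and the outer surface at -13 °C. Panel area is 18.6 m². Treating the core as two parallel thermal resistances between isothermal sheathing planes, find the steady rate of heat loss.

Q ≈ 4060 W

Sheathing layers in series; stud and cavity paths in parallel between them.
R_inner = 0.02/(0.213×18.6) = 0.005048 K/W
R_stud  = 0.18/(42×0.082×18.6) = 0.00281 K/W
R_cav   = 0.18/(0.0443×0.918×18.6) = 0.238 K/W
1/R_core = 1/R_stud + 1/R_cav → R_core = 0.002777 K/W
R_outer = 0.02/(1.04×18.6) = 0.001034 K/W
R_total = 0.008859 K/W
Q = ΔT/R_total = 36/0.008859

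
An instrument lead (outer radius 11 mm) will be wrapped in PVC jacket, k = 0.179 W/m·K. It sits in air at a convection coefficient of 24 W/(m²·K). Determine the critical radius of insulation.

r_cr ≈ 7.46 mm

For a cylinder r_cr = k/h = 0.179/24
r_cr = 7.46 mm; since the bare radius (11 mm) is above r_cr, any added insulation will reduce heat loss.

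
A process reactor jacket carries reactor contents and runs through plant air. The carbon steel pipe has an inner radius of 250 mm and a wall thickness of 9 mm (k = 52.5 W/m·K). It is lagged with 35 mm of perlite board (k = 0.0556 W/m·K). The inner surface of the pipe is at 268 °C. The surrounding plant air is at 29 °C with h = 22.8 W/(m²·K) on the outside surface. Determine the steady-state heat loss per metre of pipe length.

q′ ≈ 618 W/m

Radial resistances (cylindrical: R_cond = ln(r_o/r_i)/(2πkL), R_conv = 1/(h·2πrL)):
R_carbon steel pipe wall = ln(259/250)/(2π×52.5×1) = 1.072×10^-4 K/W
R_perlite board = ln(294/259)/(2π×0.0556×1) = 0.3628 K/W
R_outer film = 1/(h_o·2πr_oL) = 1/(22.8×2π×0.294×1) = 0.02374 K/W
R_total = 0.3867 K/W
Q = ΔT/R_total = 239/0.3867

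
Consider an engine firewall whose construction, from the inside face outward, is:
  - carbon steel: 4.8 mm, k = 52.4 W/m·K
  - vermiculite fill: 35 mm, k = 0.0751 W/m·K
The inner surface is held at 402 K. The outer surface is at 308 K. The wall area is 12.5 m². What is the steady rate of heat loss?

Q ≈ 2520 W

Treating each layer as a thermal resistance in series:
R_carbon steel = L/(kA) = 0.0048/(52.4×12.5) = 7.328×10^-6 K/W
R_vermiculite fill = L/(kA) = 0.035/(0.0751×12.5) = 0.03728 K/W
R_total = 0.03729 K/W
Q = ΔT / R_total = 94 / 0.03729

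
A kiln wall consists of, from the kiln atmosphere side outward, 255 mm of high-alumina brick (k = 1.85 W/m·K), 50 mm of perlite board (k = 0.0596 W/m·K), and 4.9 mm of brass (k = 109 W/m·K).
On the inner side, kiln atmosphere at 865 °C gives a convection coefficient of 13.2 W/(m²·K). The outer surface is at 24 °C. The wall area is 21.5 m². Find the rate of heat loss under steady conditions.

Treating each layer as a thermal resistance in series:
R_inner film = 1/(h_i·A) = 1/(13.2×21.5) = 0.003524 K/W
R_high-alumina brick = L/(kA) = 0.255/(1.85×21.5) = 0.006411 K/W
R_perlite board = L/(kA) = 0.05/(0.0596×21.5) = 0.03902 K/W
R_brass = L/(kA) = 0.0049/(109×21.5) = 2.091×10^-6 K/W
R_total = 0.04896 K/W
Q = ΔT / R_total = 841 / 0.04896

Q ≈ 17200 W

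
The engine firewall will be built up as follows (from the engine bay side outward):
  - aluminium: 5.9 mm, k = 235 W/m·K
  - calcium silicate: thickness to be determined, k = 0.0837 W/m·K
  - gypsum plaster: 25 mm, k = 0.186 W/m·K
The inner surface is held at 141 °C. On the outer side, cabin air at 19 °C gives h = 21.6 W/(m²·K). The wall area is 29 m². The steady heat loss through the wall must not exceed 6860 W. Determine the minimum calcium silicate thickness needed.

L ≈ 28 mm

Model the wall as resistances in series:
R_aluminium = L/(kA) = 0.0059/(235×29) = 8.657×10^-7 K/W
R_gypsum plaster = L/(kA) = 0.025/(0.186×29) = 0.004635 K/W
R_outer film = 1/(h_o·A) = 1/(21.6×29) = 0.001596 K/W
Sum of the known resistances R_other = 0.006232 K/W
Required total resistance R_tot = ΔT/Q_allow = 122/6860 = 0.01778 K/W
R_calcium silicate = R_tot − R_other = 0.01155 K/W
L = R·k·A = 0.01155×0.0837×29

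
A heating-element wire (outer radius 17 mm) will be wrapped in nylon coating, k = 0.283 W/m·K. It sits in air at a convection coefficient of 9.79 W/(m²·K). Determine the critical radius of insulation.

For a cylinder r_cr = k/h = 0.283/9.79
r_cr = 28.9 mm; since the bare radius (17 mm) is below r_cr, adding a thin layer of insulation will *increase* heat loss.

r_cr ≈ 28.9 mm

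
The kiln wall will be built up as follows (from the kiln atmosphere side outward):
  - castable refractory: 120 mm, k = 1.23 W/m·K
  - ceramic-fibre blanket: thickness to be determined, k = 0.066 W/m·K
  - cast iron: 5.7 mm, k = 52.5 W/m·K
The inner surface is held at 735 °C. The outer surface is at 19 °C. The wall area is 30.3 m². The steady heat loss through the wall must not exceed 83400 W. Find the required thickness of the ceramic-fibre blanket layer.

Thermal resistances in series:
R_castable refractory = L/(kA) = 0.12/(1.23×30.3) = 0.00322 K/W
R_cast iron = L/(kA) = 0.0057/(52.5×30.3) = 3.583×10^-6 K/W
Sum of the known resistances R_other = 0.003223 K/W
Required total resistance R_tot = ΔT/Q_allow = 716/83400 = 0.008585 K/W
R_ceramic-fibre blanket = R_tot − R_other = 0.005362 K/W
L = R·k·A = 0.005362×0.066×30.3

L ≈ 10.7 mm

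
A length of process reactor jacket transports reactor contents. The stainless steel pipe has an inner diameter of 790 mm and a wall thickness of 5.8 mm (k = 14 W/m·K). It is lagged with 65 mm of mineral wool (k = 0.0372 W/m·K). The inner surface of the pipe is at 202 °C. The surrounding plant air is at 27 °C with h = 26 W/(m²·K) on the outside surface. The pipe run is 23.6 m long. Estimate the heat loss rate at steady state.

Q ≈ 6290 W

Treating each annulus and film as a series resistance:
R_stainless steel pipe wall = ln(400.8/395)/(2π×14×23.6) = 7.022×10^-6 K/W
R_mineral wool = ln(465.8/400.8)/(2π×0.0372×23.6) = 0.02725 K/W
R_outer film = 1/(h_o·2πr_oL) = 1/(26×2π×0.4658×23.6) = 5.568×10^-4 K/W
R_total = 0.02781 K/W
Q = ΔT/R_total = 175/0.02781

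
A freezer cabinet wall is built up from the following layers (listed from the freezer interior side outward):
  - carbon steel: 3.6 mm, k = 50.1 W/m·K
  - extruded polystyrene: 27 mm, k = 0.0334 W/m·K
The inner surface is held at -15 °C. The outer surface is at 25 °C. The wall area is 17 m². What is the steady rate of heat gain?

Q ≈ 841 W

Treating each layer as a thermal resistance in series:
R_carbon steel = L/(kA) = 0.0036/(50.1×17) = 4.227×10^-6 K/W
R_extruded polystyrene = L/(kA) = 0.027/(0.0334×17) = 0.04755 K/W
R_total = 0.04756 K/W
Q = ΔT / R_total = 40 / 0.04756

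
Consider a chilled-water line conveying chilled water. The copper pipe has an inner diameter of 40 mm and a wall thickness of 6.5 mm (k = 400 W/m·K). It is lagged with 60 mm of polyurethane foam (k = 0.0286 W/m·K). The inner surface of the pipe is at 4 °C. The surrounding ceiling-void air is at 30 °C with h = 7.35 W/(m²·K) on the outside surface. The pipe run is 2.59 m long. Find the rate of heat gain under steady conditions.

Q ≈ 9.85 W

Per-layer cylindrical resistances, series-summed:
R_copper pipe wall = ln(26.5/20)/(2π×400×2.59) = 4.323×10^-5 K/W
R_polyurethane foam = ln(86.5/26.5)/(2π×0.0286×2.59) = 2.542 K/W
R_outer film = 1/(h_o·2πr_oL) = 1/(7.35×2π×0.0865×2.59) = 0.09665 K/W
R_total = 2.638 K/W
Q = ΔT/R_total = 26/2.638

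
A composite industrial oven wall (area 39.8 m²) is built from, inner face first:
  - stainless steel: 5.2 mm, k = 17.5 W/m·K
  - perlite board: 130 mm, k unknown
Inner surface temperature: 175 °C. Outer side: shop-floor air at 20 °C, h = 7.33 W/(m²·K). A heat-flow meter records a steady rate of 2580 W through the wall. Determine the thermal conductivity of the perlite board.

k ≈ 0.0577 W/(m·K)

Model the wall as resistances in series:
R_stainless steel = L/(kA) = 0.0052/(17.5×39.8) = 7.466×10^-6 K/W
R_outer film = 1/(h_o·A) = 1/(7.33×39.8) = 0.003428 K/W
Sum of known resistances R_other = 0.003435 K/W
Total R = ΔT/Q = 155/2580 = 0.06008 K/W
R_perlite board = R_total − R_other = 0.05664 K/W
k = L/(R·A) = 0.13/(0.05664×39.8)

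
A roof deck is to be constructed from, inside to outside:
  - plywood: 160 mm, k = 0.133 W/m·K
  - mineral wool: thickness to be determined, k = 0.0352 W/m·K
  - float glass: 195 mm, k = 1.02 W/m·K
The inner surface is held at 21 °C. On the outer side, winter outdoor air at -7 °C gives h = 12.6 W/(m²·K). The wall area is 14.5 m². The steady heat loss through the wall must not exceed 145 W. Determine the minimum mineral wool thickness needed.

L ≈ 46.7 mm

Thermal resistances in series:
R_plywood = L/(kA) = 0.16/(0.133×14.5) = 0.08297 K/W
R_float glass = L/(kA) = 0.195/(1.02×14.5) = 0.01318 K/W
R_outer film = 1/(h_o·A) = 1/(12.6×14.5) = 0.005473 K/W
Sum of the known resistances R_other = 0.1016 K/W
Required total resistance R_tot = ΔT/Q_allow = 28/145 = 0.1931 K/W
R_mineral wool = R_tot − R_other = 0.09148 K/W
L = R·k·A = 0.09148×0.0352×14.5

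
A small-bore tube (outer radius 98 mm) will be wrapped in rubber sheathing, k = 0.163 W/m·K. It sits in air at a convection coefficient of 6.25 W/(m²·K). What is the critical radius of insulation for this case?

r_cr ≈ 26.1 mm

For a cylinder r_cr = k/h = 0.163/6.25
r_cr = 26.1 mm; since the bare radius (98 mm) is above r_cr, any added insulation will reduce heat loss.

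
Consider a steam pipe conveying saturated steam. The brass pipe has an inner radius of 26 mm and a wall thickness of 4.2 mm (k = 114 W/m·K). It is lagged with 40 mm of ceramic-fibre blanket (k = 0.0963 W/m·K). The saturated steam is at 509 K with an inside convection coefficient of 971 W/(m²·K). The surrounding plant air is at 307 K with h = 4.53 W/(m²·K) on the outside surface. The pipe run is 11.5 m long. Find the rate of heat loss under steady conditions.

Radial resistances (cylindrical: R_cond = ln(r_o/r_i)/(2πkL), R_conv = 1/(h·2πrL)):
R_inner film = 1/(h_i·2πr₁L) = 1/(971×2π×0.026×11.5) = 5.482×10^-4 K/W
R_brass pipe wall = ln(30.2/26)/(2π×114×11.5) = 1.818×10^-5 K/W
R_ceramic-fibre blanket = ln(70.2/30.2)/(2π×0.0963×11.5) = 0.1212 K/W
R_outer film = 1/(h_o·2πr_oL) = 1/(4.53×2π×0.0702×11.5) = 0.04352 K/W
R_total = 0.1653 K/W
Q = ΔT/R_total = 202/0.1653

Q ≈ 1220 W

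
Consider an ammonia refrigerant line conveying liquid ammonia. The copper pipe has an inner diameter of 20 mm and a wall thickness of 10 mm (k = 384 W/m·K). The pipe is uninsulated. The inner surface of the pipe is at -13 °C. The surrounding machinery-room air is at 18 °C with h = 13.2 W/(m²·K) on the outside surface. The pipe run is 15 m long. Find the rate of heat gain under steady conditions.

Q ≈ 771 W

Cylindrical conduction, so R = ln(r₂/r₁)/(2πkL) per layer, in series:
R_copper pipe wall = ln(20/10)/(2π×384×15) = 1.915×10^-5 K/W
R_outer film = 1/(h_o·2πr_oL) = 1/(13.2×2π×0.02×15) = 0.04019 K/W
R_total = 0.04021 K/W
Q = ΔT/R_total = 31/0.04021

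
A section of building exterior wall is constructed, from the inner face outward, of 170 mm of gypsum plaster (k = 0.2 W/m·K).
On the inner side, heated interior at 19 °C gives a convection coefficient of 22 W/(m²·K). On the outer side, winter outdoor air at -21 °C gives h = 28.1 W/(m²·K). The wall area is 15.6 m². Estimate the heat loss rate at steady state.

Treating each layer as a thermal resistance in series:
R_inner film = 1/(h_i·A) = 1/(22×15.6) = 0.002914 K/W
R_gypsum plaster = L/(kA) = 0.17/(0.2×15.6) = 0.05449 K/W
R_outer film = 1/(h_o·A) = 1/(28.1×15.6) = 0.002281 K/W
R_total = 0.05968 K/W
Q = ΔT / R_total = 40 / 0.05968

Q ≈ 670 W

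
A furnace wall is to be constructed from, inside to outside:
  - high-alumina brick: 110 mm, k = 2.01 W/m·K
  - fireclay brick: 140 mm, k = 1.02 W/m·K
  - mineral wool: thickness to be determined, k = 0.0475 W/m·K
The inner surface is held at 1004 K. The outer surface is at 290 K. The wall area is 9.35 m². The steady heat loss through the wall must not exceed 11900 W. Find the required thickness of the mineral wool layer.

Model the wall as resistances in series:
R_high-alumina brick = L/(kA) = 0.11/(2.01×9.35) = 0.005853 K/W
R_fireclay brick = L/(kA) = 0.14/(1.02×9.35) = 0.01468 K/W
Sum of the known resistances R_other = 0.02053 K/W
Required total resistance R_tot = ΔT/Q_allow = 714/11900 = 0.06 K/W
R_mineral wool = R_tot − R_other = 0.03947 K/W
L = R·k·A = 0.03947×0.0475×9.35

L ≈ 17.5 mm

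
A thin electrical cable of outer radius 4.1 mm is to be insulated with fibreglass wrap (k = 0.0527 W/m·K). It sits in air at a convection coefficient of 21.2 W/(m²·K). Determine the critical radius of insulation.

r_cr ≈ 2.49 mm

For a cylinder r_cr = k/h = 0.0527/21.2
r_cr = 2.49 mm; since the bare radius (4.1 mm) is above r_cr, any added insulation will reduce heat loss.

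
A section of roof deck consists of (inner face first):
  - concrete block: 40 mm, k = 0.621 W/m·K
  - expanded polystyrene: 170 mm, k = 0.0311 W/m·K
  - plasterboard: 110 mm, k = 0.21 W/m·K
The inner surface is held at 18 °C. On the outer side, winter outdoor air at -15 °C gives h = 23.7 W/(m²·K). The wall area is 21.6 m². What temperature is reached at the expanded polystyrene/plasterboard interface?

Treating each layer as a thermal resistance in series:
R_concrete block = L/(kA) = 0.04/(0.621×21.6) = 0.002982 K/W
R_expanded polystyrene = L/(kA) = 0.17/(0.0311×21.6) = 0.2531 K/W
R_plasterboard = L/(kA) = 0.11/(0.21×21.6) = 0.02425 K/W
R_outer film = 1/(h_o·A) = 1/(23.7×21.6) = 0.001953 K/W
R_total = 0.2823 K/W;  Q = ΔT/R_total = 33/0.2823 = 116.9 W
T_interface = T_inner − Q·ΣR(inner→interface) = 18 − 117×0.256

T ≈ -11.9 °C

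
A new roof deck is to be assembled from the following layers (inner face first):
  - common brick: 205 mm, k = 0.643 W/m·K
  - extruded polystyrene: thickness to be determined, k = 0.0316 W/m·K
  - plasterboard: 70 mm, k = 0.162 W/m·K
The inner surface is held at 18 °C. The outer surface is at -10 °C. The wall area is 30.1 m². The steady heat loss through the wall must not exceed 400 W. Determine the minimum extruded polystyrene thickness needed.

L ≈ 42.9 mm

Series thermal resistances:
R_common brick = L/(kA) = 0.205/(0.643×30.1) = 0.01059 K/W
R_plasterboard = L/(kA) = 0.07/(0.162×30.1) = 0.01436 K/W
Sum of the known resistances R_other = 0.02495 K/W
Required total resistance R_tot = ΔT/Q_allow = 28/400 = 0.07 K/W
R_extruded polystyrene = R_tot − R_other = 0.04505 K/W
L = R·k·A = 0.04505×0.0316×30.1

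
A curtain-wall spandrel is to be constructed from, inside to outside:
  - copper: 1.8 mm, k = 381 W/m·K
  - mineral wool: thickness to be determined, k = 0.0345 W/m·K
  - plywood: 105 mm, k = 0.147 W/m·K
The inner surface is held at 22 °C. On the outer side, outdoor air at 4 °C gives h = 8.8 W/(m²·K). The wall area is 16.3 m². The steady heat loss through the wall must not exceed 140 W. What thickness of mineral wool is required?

L ≈ 43.7 mm

Series thermal resistances:
R_copper = L/(kA) = 0.0018/(381×16.3) = 2.898×10^-7 K/W
R_plywood = L/(kA) = 0.105/(0.147×16.3) = 0.04382 K/W
R_outer film = 1/(h_o·A) = 1/(8.8×16.3) = 0.006972 K/W
Sum of the known resistances R_other = 0.05079 K/W
Required total resistance R_tot = ΔT/Q_allow = 18/140 = 0.1286 K/W
R_mineral wool = R_tot − R_other = 0.07778 K/W
L = R·k·A = 0.07778×0.0345×16.3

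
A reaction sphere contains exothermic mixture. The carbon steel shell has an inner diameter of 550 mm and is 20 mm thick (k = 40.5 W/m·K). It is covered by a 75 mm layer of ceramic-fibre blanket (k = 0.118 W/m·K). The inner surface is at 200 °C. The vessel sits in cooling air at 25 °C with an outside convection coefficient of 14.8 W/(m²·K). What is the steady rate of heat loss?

Spherical conduction: R = (1/r_in − 1/r_out)/(4πk) per layer; series-sum.
R_carbon steel shell = (1/0.275 − 1/0.295)/(4π×40.5) = 4.844×10^-4 K/W
R_ceramic-fibre blanket = (1/0.295 − 1/0.37)/(4π×0.118) = 0.4634 K/W
R_outer film = 1/(h·4πr_o²) = 1/(14.8×4π×0.37²) = 0.03928 K/W
R_total = 0.5031 K/W
Q = ΔT/R_total = 175/0.5031

Q ≈ 348 W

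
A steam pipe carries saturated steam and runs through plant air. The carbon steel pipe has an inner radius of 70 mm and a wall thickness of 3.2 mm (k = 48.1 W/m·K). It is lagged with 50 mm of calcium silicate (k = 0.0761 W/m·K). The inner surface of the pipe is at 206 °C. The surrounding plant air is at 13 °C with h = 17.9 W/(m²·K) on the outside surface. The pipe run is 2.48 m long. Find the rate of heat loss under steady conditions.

Q ≈ 412 W

Per-layer cylindrical resistances, series-summed:
R_carbon steel pipe wall = ln(73.2/70)/(2π×48.1×2.48) = 5.964×10^-5 K/W
R_calcium silicate = ln(123.2/73.2)/(2π×0.0761×2.48) = 0.439 K/W
R_outer film = 1/(h_o·2πr_oL) = 1/(17.9×2π×0.1232×2.48) = 0.0291 K/W
R_total = 0.4682 K/W
Q = ΔT/R_total = 193/0.4682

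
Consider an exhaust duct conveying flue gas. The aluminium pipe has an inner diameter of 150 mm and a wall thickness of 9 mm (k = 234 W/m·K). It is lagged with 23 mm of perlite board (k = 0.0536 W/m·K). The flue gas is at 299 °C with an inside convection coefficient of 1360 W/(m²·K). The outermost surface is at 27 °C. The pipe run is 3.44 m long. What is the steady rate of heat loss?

Q ≈ 1300 W

Treating each annulus and film as a series resistance:
R_inner film = 1/(h_i·2πr₁L) = 1/(1360×2π×0.075×3.44) = 4.536×10^-4 K/W
R_aluminium pipe wall = ln(84/75)/(2π×234×3.44) = 2.241×10^-5 K/W
R_perlite board = ln(107/84)/(2π×0.0536×3.44) = 0.2089 K/W
R_total = 0.2094 K/W
Q = ΔT/R_total = 272/0.2094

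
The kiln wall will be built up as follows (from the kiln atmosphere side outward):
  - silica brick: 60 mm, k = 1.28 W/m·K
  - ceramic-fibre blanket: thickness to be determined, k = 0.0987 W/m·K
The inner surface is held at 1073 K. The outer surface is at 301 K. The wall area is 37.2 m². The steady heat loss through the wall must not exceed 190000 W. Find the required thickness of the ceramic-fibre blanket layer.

L ≈ 10.3 mm

Series thermal resistances:
R_silica brick = L/(kA) = 0.06/(1.28×37.2) = 0.00126 K/W
Sum of the known resistances R_other = 0.00126 K/W
Required total resistance R_tot = ΔT/Q_allow = 772/190000 = 0.004063 K/W
R_ceramic-fibre blanket = R_tot − R_other = 0.002803 K/W
L = R·k·A = 0.002803×0.0987×37.2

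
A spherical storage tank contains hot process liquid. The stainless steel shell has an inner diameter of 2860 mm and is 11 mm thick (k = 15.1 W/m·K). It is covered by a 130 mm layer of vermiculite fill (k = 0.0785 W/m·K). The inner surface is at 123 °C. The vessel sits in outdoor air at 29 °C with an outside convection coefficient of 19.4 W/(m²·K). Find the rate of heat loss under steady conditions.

For a spherical shell R = (1/r₁ − 1/r₂)/(4πk); film R = 1/(h·4πr²). In series:
R_stainless steel shell = (1/1.43 − 1/1.441)/(4π×15.1) = 2.813×10^-5 K/W
R_vermiculite fill = (1/1.441 − 1/1.571)/(4π×0.0785) = 0.05821 K/W
R_outer film = 1/(h·4πr_o²) = 1/(19.4×4π×1.571²) = 0.001662 K/W
R_total = 0.0599 K/W
Q = ΔT/R_total = 94/0.0599

Q ≈ 1570 W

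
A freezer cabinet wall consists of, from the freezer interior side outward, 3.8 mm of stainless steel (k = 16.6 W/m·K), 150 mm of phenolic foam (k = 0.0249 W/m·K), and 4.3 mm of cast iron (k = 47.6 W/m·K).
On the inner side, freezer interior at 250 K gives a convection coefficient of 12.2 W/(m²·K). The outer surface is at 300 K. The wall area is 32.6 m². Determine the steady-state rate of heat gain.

Using the resistance-network approach (series):
R_inner film = 1/(h_i·A) = 1/(12.2×32.6) = 0.002514 K/W
R_stainless steel = L/(kA) = 0.0038/(16.6×32.6) = 7.022×10^-6 K/W
R_phenolic foam = L/(kA) = 0.15/(0.0249×32.6) = 0.1848 K/W
R_cast iron = L/(kA) = 0.0043/(47.6×32.6) = 2.771×10^-6 K/W
R_total = 0.1873 K/W
Q = ΔT / R_total = 50 / 0.1873

Q ≈ 267 W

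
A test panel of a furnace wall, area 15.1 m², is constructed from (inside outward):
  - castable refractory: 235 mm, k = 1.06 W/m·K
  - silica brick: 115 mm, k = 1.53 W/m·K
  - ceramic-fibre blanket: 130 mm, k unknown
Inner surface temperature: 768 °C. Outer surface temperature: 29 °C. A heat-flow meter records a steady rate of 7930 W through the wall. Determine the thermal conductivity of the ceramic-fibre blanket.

Using the resistance-network approach (series):
R_castable refractory = L/(kA) = 0.235/(1.06×15.1) = 0.01468 K/W
R_silica brick = L/(kA) = 0.115/(1.53×15.1) = 0.004978 K/W
Sum of known resistances R_other = 0.01966 K/W
Total R = ΔT/Q = 739/7930 = 0.09319 K/W
R_ceramic-fibre blanket = R_total − R_other = 0.07353 K/W
k = L/(R·A) = 0.13/(0.07353×15.1)

k ≈ 0.117 W/(m·K)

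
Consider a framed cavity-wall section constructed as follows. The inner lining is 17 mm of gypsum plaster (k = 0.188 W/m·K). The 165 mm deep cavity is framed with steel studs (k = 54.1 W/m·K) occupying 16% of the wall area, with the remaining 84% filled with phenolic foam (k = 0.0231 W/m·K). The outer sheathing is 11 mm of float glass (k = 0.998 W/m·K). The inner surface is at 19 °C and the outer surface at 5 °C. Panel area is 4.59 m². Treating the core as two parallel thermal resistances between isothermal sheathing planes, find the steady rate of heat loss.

Q ≈ 533 W

Sheathing layers in series; stud and cavity paths in parallel between them.
R_inner = 0.017/(0.188×4.59) = 0.0197 K/W
R_stud  = 0.165/(54.1×0.16×4.59) = 0.004153 K/W
R_cav   = 0.165/(0.0231×0.84×4.59) = 1.853 K/W
1/R_core = 1/R_stud + 1/R_cav → R_core = 0.004144 K/W
R_outer = 0.011/(0.998×4.59) = 0.002401 K/W
R_total = 0.02625 K/W
Q = ΔT/R_total = 14/0.02625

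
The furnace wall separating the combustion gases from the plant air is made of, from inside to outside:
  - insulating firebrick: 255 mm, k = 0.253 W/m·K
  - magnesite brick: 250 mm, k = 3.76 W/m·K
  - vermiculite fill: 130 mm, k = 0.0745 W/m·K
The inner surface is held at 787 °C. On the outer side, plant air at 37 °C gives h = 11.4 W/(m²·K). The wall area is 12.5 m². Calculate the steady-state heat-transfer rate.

Treating each layer as a thermal resistance in series:
R_insulating firebrick = L/(kA) = 0.255/(0.253×12.5) = 0.08063 K/W
R_magnesite brick = L/(kA) = 0.25/(3.76×12.5) = 0.005319 K/W
R_vermiculite fill = L/(kA) = 0.13/(0.0745×12.5) = 0.1396 K/W
R_outer film = 1/(h_o·A) = 1/(11.4×12.5) = 0.007018 K/W
R_total = 0.2326 K/W
Q = ΔT / R_total = 750 / 0.2326

Q ≈ 3220 W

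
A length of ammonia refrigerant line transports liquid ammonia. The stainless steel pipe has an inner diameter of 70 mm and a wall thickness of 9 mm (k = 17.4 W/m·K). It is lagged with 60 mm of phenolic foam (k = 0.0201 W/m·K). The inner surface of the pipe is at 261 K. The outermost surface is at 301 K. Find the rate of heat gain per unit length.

Cylindrical conduction, so R = ln(r₂/r₁)/(2πkL) per layer, in series:
R_stainless steel pipe wall = ln(44/35)/(2π×17.4×1) = 0.002093 K/W
R_phenolic foam = ln(104/44)/(2π×0.0201×1) = 6.811 K/W
R_total = 6.813 K/W
Q = ΔT/R_total = 40/6.813

q′ ≈ 5.87 W/m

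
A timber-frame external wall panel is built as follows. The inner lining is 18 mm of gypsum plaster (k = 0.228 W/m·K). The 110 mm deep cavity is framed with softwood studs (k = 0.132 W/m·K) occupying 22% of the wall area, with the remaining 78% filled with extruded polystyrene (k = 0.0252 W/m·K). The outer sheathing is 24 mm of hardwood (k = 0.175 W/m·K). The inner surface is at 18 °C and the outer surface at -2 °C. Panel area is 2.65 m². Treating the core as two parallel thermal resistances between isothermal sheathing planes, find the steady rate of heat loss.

Q ≈ 21.4 W

Sheathing layers in series; stud and cavity paths in parallel between them.
R_inner = 0.018/(0.228×2.65) = 0.02979 K/W
R_stud  = 0.11/(0.132×0.22×2.65) = 1.429 K/W
R_cav   = 0.11/(0.0252×0.78×2.65) = 2.112 K/W
1/R_core = 1/R_stud + 1/R_cav → R_core = 0.8524 K/W
R_outer = 0.024/(0.175×2.65) = 0.05175 K/W
R_total = 0.934 K/W
Q = ΔT/R_total = 20/0.934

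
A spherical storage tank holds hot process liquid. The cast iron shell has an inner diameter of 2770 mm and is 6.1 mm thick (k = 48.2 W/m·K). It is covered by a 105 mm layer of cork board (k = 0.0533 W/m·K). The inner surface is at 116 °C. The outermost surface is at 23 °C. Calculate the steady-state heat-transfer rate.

Q ≈ 1230 W

Spherical conduction: R = (1/r_in − 1/r_out)/(4πk) per layer; series-sum.
R_cast iron shell = (1/1.385 − 1/1.3911)/(4π×48.2) = 5.227×10^-6 K/W
R_cork board = (1/1.3911 − 1/1.4961)/(4π×0.0533) = 0.07532 K/W
R_total = 0.07533 K/W
Q = ΔT/R_total = 93/0.07533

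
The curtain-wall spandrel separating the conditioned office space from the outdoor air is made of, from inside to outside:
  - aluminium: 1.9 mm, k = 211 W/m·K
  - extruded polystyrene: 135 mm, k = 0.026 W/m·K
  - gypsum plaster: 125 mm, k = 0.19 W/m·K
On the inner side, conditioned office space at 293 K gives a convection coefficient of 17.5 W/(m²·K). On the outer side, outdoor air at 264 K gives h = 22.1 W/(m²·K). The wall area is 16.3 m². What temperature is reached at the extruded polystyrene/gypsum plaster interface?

Using the resistance-network approach (series):
R_inner film = 1/(h_i·A) = 1/(17.5×16.3) = 0.003506 K/W
R_aluminium = L/(kA) = 0.0019/(211×16.3) = 5.524×10^-7 K/W
R_extruded polystyrene = L/(kA) = 0.135/(0.026×16.3) = 0.3185 K/W
R_gypsum plaster = L/(kA) = 0.125/(0.19×16.3) = 0.04036 K/W
R_outer film = 1/(h_o·A) = 1/(22.1×16.3) = 0.002776 K/W
R_total = 0.3652 K/W;  Q = ΔT/R_total = 29/0.3652 = 79.41 W
T_interface = T_inner − Q·ΣR(inner→interface) = 293 − 79.4×0.3221

T ≈ 267 K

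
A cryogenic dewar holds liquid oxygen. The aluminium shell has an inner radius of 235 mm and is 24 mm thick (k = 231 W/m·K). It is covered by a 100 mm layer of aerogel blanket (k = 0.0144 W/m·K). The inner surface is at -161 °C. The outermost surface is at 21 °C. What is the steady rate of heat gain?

Radial (spherical) resistances in series:
R_aluminium shell = (1/0.235 − 1/0.259)/(4π×231) = 1.358×10^-4 K/W
R_aerogel blanket = (1/0.259 − 1/0.359)/(4π×0.0144) = 5.943 K/W
R_total = 5.944 K/W
Q = ΔT/R_total = 182/5.944

Q ≈ 30.6 W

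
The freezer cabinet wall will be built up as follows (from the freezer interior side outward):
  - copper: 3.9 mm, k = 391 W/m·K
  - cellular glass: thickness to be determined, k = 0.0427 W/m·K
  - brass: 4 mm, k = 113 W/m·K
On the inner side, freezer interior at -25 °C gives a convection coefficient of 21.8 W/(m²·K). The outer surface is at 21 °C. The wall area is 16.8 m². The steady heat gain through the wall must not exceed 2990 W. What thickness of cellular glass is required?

L ≈ 9.08 mm

Series thermal resistances:
R_inner film = 1/(h_i·A) = 1/(21.8×16.8) = 0.00273 K/W
R_copper = L/(kA) = 0.0039/(391×16.8) = 5.937×10^-7 K/W
R_brass = L/(kA) = 0.004/(113×16.8) = 2.107×10^-6 K/W
Sum of the known resistances R_other = 0.002733 K/W
Required total resistance R_tot = ΔT/Q_allow = 46/2990 = 0.01538 K/W
R_cellular glass = R_tot − R_other = 0.01265 K/W
L = R·k·A = 0.01265×0.0427×16.8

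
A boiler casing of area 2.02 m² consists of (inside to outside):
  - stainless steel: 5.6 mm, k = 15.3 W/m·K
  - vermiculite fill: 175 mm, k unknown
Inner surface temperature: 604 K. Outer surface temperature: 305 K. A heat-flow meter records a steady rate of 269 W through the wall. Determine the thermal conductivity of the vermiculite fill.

k ≈ 0.078 W/(m·K)

Model the wall as resistances in series:
R_stainless steel = L/(kA) = 0.0056/(15.3×2.02) = 1.812×10^-4 K/W
Sum of known resistances R_other = 1.812×10^-4 K/W
Total R = ΔT/Q = 299/269 = 1.112 K/W
R_vermiculite fill = R_total − R_other = 1.111 K/W
k = L/(R·A) = 0.175/(1.111×2.02)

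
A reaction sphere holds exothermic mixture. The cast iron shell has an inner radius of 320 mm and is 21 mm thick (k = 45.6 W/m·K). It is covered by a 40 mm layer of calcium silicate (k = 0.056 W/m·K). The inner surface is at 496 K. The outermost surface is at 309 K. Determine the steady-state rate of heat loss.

Q ≈ 427 W

Spherical conduction: R = (1/r_in − 1/r_out)/(4πk) per layer; series-sum.
R_cast iron shell = (1/0.32 − 1/0.341)/(4π×45.6) = 3.358×10^-4 K/W
R_calcium silicate = (1/0.341 − 1/0.381)/(4π×0.056) = 0.4375 K/W
R_total = 0.4378 K/W
Q = ΔT/R_total = 187/0.4378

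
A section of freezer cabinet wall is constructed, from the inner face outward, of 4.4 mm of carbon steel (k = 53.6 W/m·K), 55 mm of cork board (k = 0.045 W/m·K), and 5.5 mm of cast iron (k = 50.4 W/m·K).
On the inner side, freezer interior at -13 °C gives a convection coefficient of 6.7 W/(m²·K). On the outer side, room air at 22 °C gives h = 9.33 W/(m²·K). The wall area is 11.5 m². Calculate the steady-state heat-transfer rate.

Thermal resistances in series:
R_inner film = 1/(h_i·A) = 1/(6.7×11.5) = 0.01298 K/W
R_carbon steel = L/(kA) = 0.0044/(53.6×11.5) = 7.138×10^-6 K/W
R_cork board = L/(kA) = 0.055/(0.045×11.5) = 0.1063 K/W
R_cast iron = L/(kA) = 0.0055/(50.4×11.5) = 9.489×10^-6 K/W
R_outer film = 1/(h_o·A) = 1/(9.33×11.5) = 0.00932 K/W
R_total = 0.1286 K/W
Q = ΔT / R_total = 35 / 0.1286

Q ≈ 272 W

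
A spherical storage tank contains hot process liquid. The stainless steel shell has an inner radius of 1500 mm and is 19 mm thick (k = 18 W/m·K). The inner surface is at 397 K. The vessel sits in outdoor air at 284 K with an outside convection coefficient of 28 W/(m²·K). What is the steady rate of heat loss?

Spherical conduction: R = (1/r_in − 1/r_out)/(4πk) per layer; series-sum.
R_stainless steel shell = (1/1.5 − 1/1.519)/(4π×18) = 3.687×10^-5 K/W
R_outer film = 1/(h·4πr_o²) = 1/(28×4π×1.519²) = 0.001232 K/W
R_total = 0.001269 K/W
Q = ΔT/R_total = 113/0.001269

Q ≈ 89100 W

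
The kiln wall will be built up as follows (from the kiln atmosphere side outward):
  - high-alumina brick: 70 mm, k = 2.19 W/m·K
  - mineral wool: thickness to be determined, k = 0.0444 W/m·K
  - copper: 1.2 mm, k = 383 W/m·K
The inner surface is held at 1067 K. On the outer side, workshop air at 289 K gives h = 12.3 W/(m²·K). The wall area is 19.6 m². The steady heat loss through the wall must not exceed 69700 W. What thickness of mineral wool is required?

Treating each layer as a thermal resistance in series:
R_high-alumina brick = L/(kA) = 0.07/(2.19×19.6) = 0.001631 K/W
R_copper = L/(kA) = 0.0012/(383×19.6) = 1.599×10^-7 K/W
R_outer film = 1/(h_o·A) = 1/(12.3×19.6) = 0.004148 K/W
Sum of the known resistances R_other = 0.005779 K/W
Required total resistance R_tot = ΔT/Q_allow = 778/69700 = 0.01116 K/W
R_mineral wool = R_tot − R_other = 0.005383 K/W
L = R·k·A = 0.005383×0.0444×19.6

L ≈ 4.68 mm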